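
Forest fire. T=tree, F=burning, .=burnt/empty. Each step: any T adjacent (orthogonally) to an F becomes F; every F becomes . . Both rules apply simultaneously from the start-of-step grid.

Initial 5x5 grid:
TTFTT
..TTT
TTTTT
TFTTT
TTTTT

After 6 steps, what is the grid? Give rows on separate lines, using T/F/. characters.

Step 1: 7 trees catch fire, 2 burn out
  TF.FT
  ..FTT
  TFTTT
  F.FTT
  TFTTT
Step 2: 8 trees catch fire, 7 burn out
  F...F
  ...FT
  F.FTT
  ...FT
  F.FTT
Step 3: 4 trees catch fire, 8 burn out
  .....
  ....F
  ...FT
  ....F
  ...FT
Step 4: 2 trees catch fire, 4 burn out
  .....
  .....
  ....F
  .....
  ....F
Step 5: 0 trees catch fire, 2 burn out
  .....
  .....
  .....
  .....
  .....
Step 6: 0 trees catch fire, 0 burn out
  .....
  .....
  .....
  .....
  .....

.....
.....
.....
.....
.....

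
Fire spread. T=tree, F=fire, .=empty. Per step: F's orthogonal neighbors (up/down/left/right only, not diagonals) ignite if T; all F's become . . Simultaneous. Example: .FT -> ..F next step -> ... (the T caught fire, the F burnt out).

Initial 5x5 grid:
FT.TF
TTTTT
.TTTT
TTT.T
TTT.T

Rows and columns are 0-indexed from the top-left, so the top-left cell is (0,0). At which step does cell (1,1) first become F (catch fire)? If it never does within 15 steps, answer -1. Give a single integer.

Step 1: cell (1,1)='T' (+4 fires, +2 burnt)
Step 2: cell (1,1)='F' (+3 fires, +4 burnt)
  -> target ignites at step 2
Step 3: cell (1,1)='.' (+4 fires, +3 burnt)
Step 4: cell (1,1)='.' (+3 fires, +4 burnt)
Step 5: cell (1,1)='.' (+3 fires, +3 burnt)
Step 6: cell (1,1)='.' (+2 fires, +3 burnt)
Step 7: cell (1,1)='.' (+0 fires, +2 burnt)
  fire out at step 7

2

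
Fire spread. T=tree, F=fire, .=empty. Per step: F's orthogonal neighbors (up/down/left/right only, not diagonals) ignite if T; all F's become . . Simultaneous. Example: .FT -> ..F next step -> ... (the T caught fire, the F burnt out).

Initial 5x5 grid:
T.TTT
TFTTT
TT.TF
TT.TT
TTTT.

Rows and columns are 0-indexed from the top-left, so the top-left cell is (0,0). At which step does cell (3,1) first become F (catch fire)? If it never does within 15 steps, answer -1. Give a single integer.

Step 1: cell (3,1)='T' (+6 fires, +2 burnt)
Step 2: cell (3,1)='F' (+7 fires, +6 burnt)
  -> target ignites at step 2
Step 3: cell (3,1)='.' (+4 fires, +7 burnt)
Step 4: cell (3,1)='.' (+2 fires, +4 burnt)
Step 5: cell (3,1)='.' (+0 fires, +2 burnt)
  fire out at step 5

2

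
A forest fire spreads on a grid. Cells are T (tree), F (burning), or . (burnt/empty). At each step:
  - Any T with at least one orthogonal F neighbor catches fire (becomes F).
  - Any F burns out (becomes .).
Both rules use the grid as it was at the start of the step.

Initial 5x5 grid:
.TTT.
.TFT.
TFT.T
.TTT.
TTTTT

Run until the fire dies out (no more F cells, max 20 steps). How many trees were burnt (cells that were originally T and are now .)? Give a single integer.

Answer: 15

Derivation:
Step 1: +6 fires, +2 burnt (F count now 6)
Step 2: +4 fires, +6 burnt (F count now 4)
Step 3: +3 fires, +4 burnt (F count now 3)
Step 4: +1 fires, +3 burnt (F count now 1)
Step 5: +1 fires, +1 burnt (F count now 1)
Step 6: +0 fires, +1 burnt (F count now 0)
Fire out after step 6
Initially T: 16, now '.': 24
Total burnt (originally-T cells now '.'): 15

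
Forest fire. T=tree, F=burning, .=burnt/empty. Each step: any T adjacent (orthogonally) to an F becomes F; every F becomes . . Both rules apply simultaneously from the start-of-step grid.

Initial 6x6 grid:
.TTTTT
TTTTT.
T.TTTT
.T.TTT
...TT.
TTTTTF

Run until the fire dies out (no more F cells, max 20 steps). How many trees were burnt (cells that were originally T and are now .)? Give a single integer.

Answer: 25

Derivation:
Step 1: +1 fires, +1 burnt (F count now 1)
Step 2: +2 fires, +1 burnt (F count now 2)
Step 3: +3 fires, +2 burnt (F count now 3)
Step 4: +4 fires, +3 burnt (F count now 4)
Step 5: +4 fires, +4 burnt (F count now 4)
Step 6: +3 fires, +4 burnt (F count now 3)
Step 7: +3 fires, +3 burnt (F count now 3)
Step 8: +2 fires, +3 burnt (F count now 2)
Step 9: +2 fires, +2 burnt (F count now 2)
Step 10: +1 fires, +2 burnt (F count now 1)
Step 11: +0 fires, +1 burnt (F count now 0)
Fire out after step 11
Initially T: 26, now '.': 35
Total burnt (originally-T cells now '.'): 25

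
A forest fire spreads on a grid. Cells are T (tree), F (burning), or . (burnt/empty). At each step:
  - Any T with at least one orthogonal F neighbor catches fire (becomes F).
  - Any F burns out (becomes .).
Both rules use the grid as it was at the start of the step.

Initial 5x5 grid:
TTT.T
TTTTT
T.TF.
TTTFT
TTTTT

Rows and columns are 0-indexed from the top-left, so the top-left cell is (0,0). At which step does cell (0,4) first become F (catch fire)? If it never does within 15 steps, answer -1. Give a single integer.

Step 1: cell (0,4)='T' (+5 fires, +2 burnt)
Step 2: cell (0,4)='T' (+5 fires, +5 burnt)
Step 3: cell (0,4)='F' (+5 fires, +5 burnt)
  -> target ignites at step 3
Step 4: cell (0,4)='.' (+4 fires, +5 burnt)
Step 5: cell (0,4)='.' (+1 fires, +4 burnt)
Step 6: cell (0,4)='.' (+0 fires, +1 burnt)
  fire out at step 6

3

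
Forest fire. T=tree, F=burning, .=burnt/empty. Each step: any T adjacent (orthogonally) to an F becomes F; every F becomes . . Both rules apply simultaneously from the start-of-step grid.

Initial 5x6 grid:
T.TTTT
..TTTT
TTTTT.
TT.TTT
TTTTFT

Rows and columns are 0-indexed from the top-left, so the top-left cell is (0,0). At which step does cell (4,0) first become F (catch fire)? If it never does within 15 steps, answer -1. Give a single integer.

Step 1: cell (4,0)='T' (+3 fires, +1 burnt)
Step 2: cell (4,0)='T' (+4 fires, +3 burnt)
Step 3: cell (4,0)='T' (+3 fires, +4 burnt)
Step 4: cell (4,0)='F' (+6 fires, +3 burnt)
  -> target ignites at step 4
Step 5: cell (4,0)='.' (+5 fires, +6 burnt)
Step 6: cell (4,0)='.' (+2 fires, +5 burnt)
Step 7: cell (4,0)='.' (+0 fires, +2 burnt)
  fire out at step 7

4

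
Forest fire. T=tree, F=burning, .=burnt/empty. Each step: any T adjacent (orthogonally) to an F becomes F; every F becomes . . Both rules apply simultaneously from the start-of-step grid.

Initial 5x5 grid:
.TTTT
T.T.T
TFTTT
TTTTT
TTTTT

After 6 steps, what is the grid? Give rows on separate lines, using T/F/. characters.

Step 1: 3 trees catch fire, 1 burn out
  .TTTT
  T.T.T
  F.FTT
  TFTTT
  TTTTT
Step 2: 6 trees catch fire, 3 burn out
  .TTTT
  F.F.T
  ...FT
  F.FTT
  TFTTT
Step 3: 5 trees catch fire, 6 burn out
  .TFTT
  ....T
  ....F
  ...FT
  F.FTT
Step 4: 5 trees catch fire, 5 burn out
  .F.FT
  ....F
  .....
  ....F
  ...FT
Step 5: 2 trees catch fire, 5 burn out
  ....F
  .....
  .....
  .....
  ....F
Step 6: 0 trees catch fire, 2 burn out
  .....
  .....
  .....
  .....
  .....

.....
.....
.....
.....
.....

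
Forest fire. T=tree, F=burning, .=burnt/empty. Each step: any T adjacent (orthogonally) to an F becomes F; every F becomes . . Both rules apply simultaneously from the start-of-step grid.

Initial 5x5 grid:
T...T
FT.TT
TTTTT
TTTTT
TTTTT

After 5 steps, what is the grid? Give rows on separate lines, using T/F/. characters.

Step 1: 3 trees catch fire, 1 burn out
  F...T
  .F.TT
  FTTTT
  TTTTT
  TTTTT
Step 2: 2 trees catch fire, 3 burn out
  ....T
  ...TT
  .FTTT
  FTTTT
  TTTTT
Step 3: 3 trees catch fire, 2 burn out
  ....T
  ...TT
  ..FTT
  .FTTT
  FTTTT
Step 4: 3 trees catch fire, 3 burn out
  ....T
  ...TT
  ...FT
  ..FTT
  .FTTT
Step 5: 4 trees catch fire, 3 burn out
  ....T
  ...FT
  ....F
  ...FT
  ..FTT

....T
...FT
....F
...FT
..FTT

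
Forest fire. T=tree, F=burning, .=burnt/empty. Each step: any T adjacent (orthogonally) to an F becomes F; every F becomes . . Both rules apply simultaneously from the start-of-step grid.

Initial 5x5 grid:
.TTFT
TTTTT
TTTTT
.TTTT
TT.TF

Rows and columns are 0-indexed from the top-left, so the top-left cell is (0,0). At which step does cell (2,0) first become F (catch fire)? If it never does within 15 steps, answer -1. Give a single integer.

Step 1: cell (2,0)='T' (+5 fires, +2 burnt)
Step 2: cell (2,0)='T' (+6 fires, +5 burnt)
Step 3: cell (2,0)='T' (+3 fires, +6 burnt)
Step 4: cell (2,0)='T' (+3 fires, +3 burnt)
Step 5: cell (2,0)='F' (+2 fires, +3 burnt)
  -> target ignites at step 5
Step 6: cell (2,0)='.' (+1 fires, +2 burnt)
Step 7: cell (2,0)='.' (+0 fires, +1 burnt)
  fire out at step 7

5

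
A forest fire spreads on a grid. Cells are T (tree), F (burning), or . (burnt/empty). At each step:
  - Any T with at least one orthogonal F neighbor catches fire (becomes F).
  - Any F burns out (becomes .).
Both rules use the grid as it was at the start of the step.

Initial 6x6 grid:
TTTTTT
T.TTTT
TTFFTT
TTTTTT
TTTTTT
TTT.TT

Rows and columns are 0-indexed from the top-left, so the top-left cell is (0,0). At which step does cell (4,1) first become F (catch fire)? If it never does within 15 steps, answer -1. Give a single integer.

Step 1: cell (4,1)='T' (+6 fires, +2 burnt)
Step 2: cell (4,1)='T' (+9 fires, +6 burnt)
Step 3: cell (4,1)='F' (+9 fires, +9 burnt)
  -> target ignites at step 3
Step 4: cell (4,1)='.' (+6 fires, +9 burnt)
Step 5: cell (4,1)='.' (+2 fires, +6 burnt)
Step 6: cell (4,1)='.' (+0 fires, +2 burnt)
  fire out at step 6

3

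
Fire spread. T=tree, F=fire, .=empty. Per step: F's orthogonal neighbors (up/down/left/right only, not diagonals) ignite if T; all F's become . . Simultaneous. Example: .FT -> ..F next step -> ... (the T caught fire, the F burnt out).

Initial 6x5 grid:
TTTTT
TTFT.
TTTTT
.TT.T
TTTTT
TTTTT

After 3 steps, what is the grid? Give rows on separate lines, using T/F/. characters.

Step 1: 4 trees catch fire, 1 burn out
  TTFTT
  TF.F.
  TTFTT
  .TT.T
  TTTTT
  TTTTT
Step 2: 6 trees catch fire, 4 burn out
  TF.FT
  F....
  TF.FT
  .TF.T
  TTTTT
  TTTTT
Step 3: 6 trees catch fire, 6 burn out
  F...F
  .....
  F...F
  .F..T
  TTFTT
  TTTTT

F...F
.....
F...F
.F..T
TTFTT
TTTTT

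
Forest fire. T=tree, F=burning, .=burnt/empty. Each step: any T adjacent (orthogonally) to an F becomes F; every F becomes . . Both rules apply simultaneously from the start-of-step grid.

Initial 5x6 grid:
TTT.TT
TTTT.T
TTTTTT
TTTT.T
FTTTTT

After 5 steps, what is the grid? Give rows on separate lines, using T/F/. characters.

Step 1: 2 trees catch fire, 1 burn out
  TTT.TT
  TTTT.T
  TTTTTT
  FTTT.T
  .FTTTT
Step 2: 3 trees catch fire, 2 burn out
  TTT.TT
  TTTT.T
  FTTTTT
  .FTT.T
  ..FTTT
Step 3: 4 trees catch fire, 3 burn out
  TTT.TT
  FTTT.T
  .FTTTT
  ..FT.T
  ...FTT
Step 4: 5 trees catch fire, 4 burn out
  FTT.TT
  .FTT.T
  ..FTTT
  ...F.T
  ....FT
Step 5: 4 trees catch fire, 5 burn out
  .FT.TT
  ..FT.T
  ...FTT
  .....T
  .....F

.FT.TT
..FT.T
...FTT
.....T
.....F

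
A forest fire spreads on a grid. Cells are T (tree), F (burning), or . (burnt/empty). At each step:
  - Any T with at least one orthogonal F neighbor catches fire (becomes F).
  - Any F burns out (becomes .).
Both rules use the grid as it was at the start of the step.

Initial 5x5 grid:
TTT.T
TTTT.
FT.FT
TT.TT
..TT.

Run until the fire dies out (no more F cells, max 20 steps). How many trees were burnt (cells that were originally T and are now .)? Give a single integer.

Answer: 15

Derivation:
Step 1: +6 fires, +2 burnt (F count now 6)
Step 2: +6 fires, +6 burnt (F count now 6)
Step 3: +3 fires, +6 burnt (F count now 3)
Step 4: +0 fires, +3 burnt (F count now 0)
Fire out after step 4
Initially T: 16, now '.': 24
Total burnt (originally-T cells now '.'): 15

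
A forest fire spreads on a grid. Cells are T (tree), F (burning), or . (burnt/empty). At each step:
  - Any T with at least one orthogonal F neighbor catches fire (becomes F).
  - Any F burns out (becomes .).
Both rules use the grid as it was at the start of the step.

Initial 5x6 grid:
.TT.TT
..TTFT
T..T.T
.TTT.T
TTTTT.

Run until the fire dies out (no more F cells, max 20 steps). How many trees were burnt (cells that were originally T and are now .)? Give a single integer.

Answer: 18

Derivation:
Step 1: +3 fires, +1 burnt (F count now 3)
Step 2: +4 fires, +3 burnt (F count now 4)
Step 3: +3 fires, +4 burnt (F count now 3)
Step 4: +3 fires, +3 burnt (F count now 3)
Step 5: +3 fires, +3 burnt (F count now 3)
Step 6: +1 fires, +3 burnt (F count now 1)
Step 7: +1 fires, +1 burnt (F count now 1)
Step 8: +0 fires, +1 burnt (F count now 0)
Fire out after step 8
Initially T: 19, now '.': 29
Total burnt (originally-T cells now '.'): 18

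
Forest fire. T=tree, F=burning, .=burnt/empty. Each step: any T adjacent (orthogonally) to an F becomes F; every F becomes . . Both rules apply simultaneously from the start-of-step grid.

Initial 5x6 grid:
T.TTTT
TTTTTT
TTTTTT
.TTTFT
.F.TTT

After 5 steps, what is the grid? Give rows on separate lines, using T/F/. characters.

Step 1: 5 trees catch fire, 2 burn out
  T.TTTT
  TTTTTT
  TTTTFT
  .FTF.F
  ...TFT
Step 2: 7 trees catch fire, 5 burn out
  T.TTTT
  TTTTFT
  TFTF.F
  ..F...
  ...F.F
Step 3: 6 trees catch fire, 7 burn out
  T.TTFT
  TFTF.F
  F.F...
  ......
  ......
Step 4: 4 trees catch fire, 6 burn out
  T.TF.F
  F.F...
  ......
  ......
  ......
Step 5: 2 trees catch fire, 4 burn out
  F.F...
  ......
  ......
  ......
  ......

F.F...
......
......
......
......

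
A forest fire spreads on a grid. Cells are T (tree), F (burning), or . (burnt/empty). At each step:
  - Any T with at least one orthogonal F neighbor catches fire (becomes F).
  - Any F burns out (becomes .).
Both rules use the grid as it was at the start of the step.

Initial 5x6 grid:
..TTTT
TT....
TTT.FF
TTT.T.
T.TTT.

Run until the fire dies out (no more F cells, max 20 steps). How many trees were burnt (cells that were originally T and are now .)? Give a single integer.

Answer: 13

Derivation:
Step 1: +1 fires, +2 burnt (F count now 1)
Step 2: +1 fires, +1 burnt (F count now 1)
Step 3: +1 fires, +1 burnt (F count now 1)
Step 4: +1 fires, +1 burnt (F count now 1)
Step 5: +1 fires, +1 burnt (F count now 1)
Step 6: +2 fires, +1 burnt (F count now 2)
Step 7: +2 fires, +2 burnt (F count now 2)
Step 8: +3 fires, +2 burnt (F count now 3)
Step 9: +1 fires, +3 burnt (F count now 1)
Step 10: +0 fires, +1 burnt (F count now 0)
Fire out after step 10
Initially T: 17, now '.': 26
Total burnt (originally-T cells now '.'): 13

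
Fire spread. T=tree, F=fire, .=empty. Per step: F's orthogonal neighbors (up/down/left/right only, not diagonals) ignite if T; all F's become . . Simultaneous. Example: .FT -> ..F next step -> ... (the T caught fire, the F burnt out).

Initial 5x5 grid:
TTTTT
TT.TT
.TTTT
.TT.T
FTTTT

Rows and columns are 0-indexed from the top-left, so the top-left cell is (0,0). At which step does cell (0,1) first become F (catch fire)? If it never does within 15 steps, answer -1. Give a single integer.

Step 1: cell (0,1)='T' (+1 fires, +1 burnt)
Step 2: cell (0,1)='T' (+2 fires, +1 burnt)
Step 3: cell (0,1)='T' (+3 fires, +2 burnt)
Step 4: cell (0,1)='T' (+3 fires, +3 burnt)
Step 5: cell (0,1)='F' (+4 fires, +3 burnt)
  -> target ignites at step 5
Step 6: cell (0,1)='.' (+4 fires, +4 burnt)
Step 7: cell (0,1)='.' (+2 fires, +4 burnt)
Step 8: cell (0,1)='.' (+1 fires, +2 burnt)
Step 9: cell (0,1)='.' (+0 fires, +1 burnt)
  fire out at step 9

5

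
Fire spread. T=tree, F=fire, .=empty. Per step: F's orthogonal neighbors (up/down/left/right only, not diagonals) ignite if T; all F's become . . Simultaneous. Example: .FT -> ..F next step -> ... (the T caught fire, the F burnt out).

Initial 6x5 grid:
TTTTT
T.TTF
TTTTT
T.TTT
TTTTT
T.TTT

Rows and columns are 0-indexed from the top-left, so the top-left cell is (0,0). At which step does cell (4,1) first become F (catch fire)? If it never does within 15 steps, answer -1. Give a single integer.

Step 1: cell (4,1)='T' (+3 fires, +1 burnt)
Step 2: cell (4,1)='T' (+4 fires, +3 burnt)
Step 3: cell (4,1)='T' (+4 fires, +4 burnt)
Step 4: cell (4,1)='T' (+5 fires, +4 burnt)
Step 5: cell (4,1)='T' (+4 fires, +5 burnt)
Step 6: cell (4,1)='F' (+4 fires, +4 burnt)
  -> target ignites at step 6
Step 7: cell (4,1)='.' (+1 fires, +4 burnt)
Step 8: cell (4,1)='.' (+1 fires, +1 burnt)
Step 9: cell (4,1)='.' (+0 fires, +1 burnt)
  fire out at step 9

6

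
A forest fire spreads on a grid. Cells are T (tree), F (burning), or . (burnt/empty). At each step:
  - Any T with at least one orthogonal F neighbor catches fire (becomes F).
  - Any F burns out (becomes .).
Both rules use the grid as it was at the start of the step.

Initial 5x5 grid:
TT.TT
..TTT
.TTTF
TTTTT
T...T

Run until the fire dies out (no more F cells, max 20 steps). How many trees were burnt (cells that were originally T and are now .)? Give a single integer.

Step 1: +3 fires, +1 burnt (F count now 3)
Step 2: +5 fires, +3 burnt (F count now 5)
Step 3: +4 fires, +5 burnt (F count now 4)
Step 4: +1 fires, +4 burnt (F count now 1)
Step 5: +1 fires, +1 burnt (F count now 1)
Step 6: +1 fires, +1 burnt (F count now 1)
Step 7: +0 fires, +1 burnt (F count now 0)
Fire out after step 7
Initially T: 17, now '.': 23
Total burnt (originally-T cells now '.'): 15

Answer: 15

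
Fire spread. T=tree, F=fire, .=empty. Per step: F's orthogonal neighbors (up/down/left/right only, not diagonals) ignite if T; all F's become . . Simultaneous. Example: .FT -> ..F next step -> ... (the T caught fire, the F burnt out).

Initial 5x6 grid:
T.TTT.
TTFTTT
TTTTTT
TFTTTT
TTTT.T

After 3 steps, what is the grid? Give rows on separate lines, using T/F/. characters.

Step 1: 8 trees catch fire, 2 burn out
  T.FTT.
  TF.FTT
  TFFTTT
  F.FTTT
  TFTT.T
Step 2: 8 trees catch fire, 8 burn out
  T..FT.
  F...FT
  F..FTT
  ...FTT
  F.FT.T
Step 3: 6 trees catch fire, 8 burn out
  F...F.
  .....F
  ....FT
  ....FT
  ...F.T

F...F.
.....F
....FT
....FT
...F.T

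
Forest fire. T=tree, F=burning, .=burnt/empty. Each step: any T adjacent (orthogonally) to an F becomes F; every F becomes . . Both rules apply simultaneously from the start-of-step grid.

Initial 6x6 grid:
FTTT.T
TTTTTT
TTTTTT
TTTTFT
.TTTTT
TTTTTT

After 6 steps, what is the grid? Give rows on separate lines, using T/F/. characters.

Step 1: 6 trees catch fire, 2 burn out
  .FTT.T
  FTTTTT
  TTTTFT
  TTTF.F
  .TTTFT
  TTTTTT
Step 2: 10 trees catch fire, 6 burn out
  ..FT.T
  .FTTFT
  FTTF.F
  TTF...
  .TTF.F
  TTTTFT
Step 3: 11 trees catch fire, 10 burn out
  ...F.T
  ..FF.F
  .FF...
  FF....
  .TF...
  TTTF.F
Step 4: 3 trees catch fire, 11 burn out
  .....F
  ......
  ......
  ......
  .F....
  TTF...
Step 5: 1 trees catch fire, 3 burn out
  ......
  ......
  ......
  ......
  ......
  TF....
Step 6: 1 trees catch fire, 1 burn out
  ......
  ......
  ......
  ......
  ......
  F.....

......
......
......
......
......
F.....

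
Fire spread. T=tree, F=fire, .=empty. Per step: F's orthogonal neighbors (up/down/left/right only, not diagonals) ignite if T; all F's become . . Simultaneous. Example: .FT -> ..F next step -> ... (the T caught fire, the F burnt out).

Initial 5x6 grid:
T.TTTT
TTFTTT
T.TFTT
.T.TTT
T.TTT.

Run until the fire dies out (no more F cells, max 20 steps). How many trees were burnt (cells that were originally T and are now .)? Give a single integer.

Answer: 20

Derivation:
Step 1: +6 fires, +2 burnt (F count now 6)
Step 2: +6 fires, +6 burnt (F count now 6)
Step 3: +7 fires, +6 burnt (F count now 7)
Step 4: +1 fires, +7 burnt (F count now 1)
Step 5: +0 fires, +1 burnt (F count now 0)
Fire out after step 5
Initially T: 22, now '.': 28
Total burnt (originally-T cells now '.'): 20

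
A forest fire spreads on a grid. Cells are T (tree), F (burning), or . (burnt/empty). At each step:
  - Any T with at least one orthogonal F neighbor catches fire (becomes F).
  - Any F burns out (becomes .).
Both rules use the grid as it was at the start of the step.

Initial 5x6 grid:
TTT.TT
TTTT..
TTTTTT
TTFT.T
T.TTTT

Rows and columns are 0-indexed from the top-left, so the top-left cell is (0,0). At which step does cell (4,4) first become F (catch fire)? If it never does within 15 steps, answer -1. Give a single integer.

Step 1: cell (4,4)='T' (+4 fires, +1 burnt)
Step 2: cell (4,4)='T' (+5 fires, +4 burnt)
Step 3: cell (4,4)='F' (+7 fires, +5 burnt)
  -> target ignites at step 3
Step 4: cell (4,4)='.' (+4 fires, +7 burnt)
Step 5: cell (4,4)='.' (+2 fires, +4 burnt)
Step 6: cell (4,4)='.' (+0 fires, +2 burnt)
  fire out at step 6

3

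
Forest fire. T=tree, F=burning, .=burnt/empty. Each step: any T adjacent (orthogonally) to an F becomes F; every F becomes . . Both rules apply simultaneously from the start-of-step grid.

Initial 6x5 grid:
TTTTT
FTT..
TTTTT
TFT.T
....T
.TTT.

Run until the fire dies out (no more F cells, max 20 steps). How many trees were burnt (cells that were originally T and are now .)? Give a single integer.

Step 1: +6 fires, +2 burnt (F count now 6)
Step 2: +3 fires, +6 burnt (F count now 3)
Step 3: +2 fires, +3 burnt (F count now 2)
Step 4: +2 fires, +2 burnt (F count now 2)
Step 5: +2 fires, +2 burnt (F count now 2)
Step 6: +1 fires, +2 burnt (F count now 1)
Step 7: +0 fires, +1 burnt (F count now 0)
Fire out after step 7
Initially T: 19, now '.': 27
Total burnt (originally-T cells now '.'): 16

Answer: 16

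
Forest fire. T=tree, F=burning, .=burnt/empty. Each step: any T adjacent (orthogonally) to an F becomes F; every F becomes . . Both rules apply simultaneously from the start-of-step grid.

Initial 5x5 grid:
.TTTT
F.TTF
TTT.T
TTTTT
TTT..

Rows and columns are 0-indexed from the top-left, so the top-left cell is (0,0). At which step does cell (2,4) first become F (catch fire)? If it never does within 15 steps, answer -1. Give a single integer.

Step 1: cell (2,4)='F' (+4 fires, +2 burnt)
  -> target ignites at step 1
Step 2: cell (2,4)='.' (+5 fires, +4 burnt)
Step 3: cell (2,4)='.' (+5 fires, +5 burnt)
Step 4: cell (2,4)='.' (+3 fires, +5 burnt)
Step 5: cell (2,4)='.' (+1 fires, +3 burnt)
Step 6: cell (2,4)='.' (+0 fires, +1 burnt)
  fire out at step 6

1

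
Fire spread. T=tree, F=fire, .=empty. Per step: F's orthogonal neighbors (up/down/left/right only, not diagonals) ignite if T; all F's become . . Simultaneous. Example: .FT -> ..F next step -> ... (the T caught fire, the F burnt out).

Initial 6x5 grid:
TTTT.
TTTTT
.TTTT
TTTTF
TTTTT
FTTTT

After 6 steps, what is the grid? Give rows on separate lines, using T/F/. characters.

Step 1: 5 trees catch fire, 2 burn out
  TTTT.
  TTTTT
  .TTTF
  TTTF.
  FTTTF
  .FTTT
Step 2: 8 trees catch fire, 5 burn out
  TTTT.
  TTTTF
  .TTF.
  FTF..
  .FTF.
  ..FTF
Step 3: 5 trees catch fire, 8 burn out
  TTTT.
  TTTF.
  .TF..
  .F...
  ..F..
  ...F.
Step 4: 3 trees catch fire, 5 burn out
  TTTF.
  TTF..
  .F...
  .....
  .....
  .....
Step 5: 2 trees catch fire, 3 burn out
  TTF..
  TF...
  .....
  .....
  .....
  .....
Step 6: 2 trees catch fire, 2 burn out
  TF...
  F....
  .....
  .....
  .....
  .....

TF...
F....
.....
.....
.....
.....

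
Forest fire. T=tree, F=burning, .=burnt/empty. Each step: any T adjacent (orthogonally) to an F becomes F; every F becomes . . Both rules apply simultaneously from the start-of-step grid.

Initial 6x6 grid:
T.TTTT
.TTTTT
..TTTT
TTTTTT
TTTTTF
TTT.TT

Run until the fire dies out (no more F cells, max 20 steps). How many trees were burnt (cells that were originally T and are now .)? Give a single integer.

Step 1: +3 fires, +1 burnt (F count now 3)
Step 2: +4 fires, +3 burnt (F count now 4)
Step 3: +4 fires, +4 burnt (F count now 4)
Step 4: +6 fires, +4 burnt (F count now 6)
Step 5: +6 fires, +6 burnt (F count now 6)
Step 6: +4 fires, +6 burnt (F count now 4)
Step 7: +2 fires, +4 burnt (F count now 2)
Step 8: +0 fires, +2 burnt (F count now 0)
Fire out after step 8
Initially T: 30, now '.': 35
Total burnt (originally-T cells now '.'): 29

Answer: 29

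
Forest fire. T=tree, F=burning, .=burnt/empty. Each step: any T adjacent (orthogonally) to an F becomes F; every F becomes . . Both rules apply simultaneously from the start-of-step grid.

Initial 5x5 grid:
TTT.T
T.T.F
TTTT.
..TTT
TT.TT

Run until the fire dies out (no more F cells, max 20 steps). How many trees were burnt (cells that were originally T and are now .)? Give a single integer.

Step 1: +1 fires, +1 burnt (F count now 1)
Step 2: +0 fires, +1 burnt (F count now 0)
Fire out after step 2
Initially T: 17, now '.': 9
Total burnt (originally-T cells now '.'): 1

Answer: 1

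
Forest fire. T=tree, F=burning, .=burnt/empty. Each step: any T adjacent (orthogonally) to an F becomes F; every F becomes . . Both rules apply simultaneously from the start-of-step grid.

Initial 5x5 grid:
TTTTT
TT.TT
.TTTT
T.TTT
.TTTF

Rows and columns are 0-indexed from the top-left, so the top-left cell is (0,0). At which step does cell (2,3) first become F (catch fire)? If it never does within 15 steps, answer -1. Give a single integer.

Step 1: cell (2,3)='T' (+2 fires, +1 burnt)
Step 2: cell (2,3)='T' (+3 fires, +2 burnt)
Step 3: cell (2,3)='F' (+4 fires, +3 burnt)
  -> target ignites at step 3
Step 4: cell (2,3)='.' (+3 fires, +4 burnt)
Step 5: cell (2,3)='.' (+2 fires, +3 burnt)
Step 6: cell (2,3)='.' (+2 fires, +2 burnt)
Step 7: cell (2,3)='.' (+2 fires, +2 burnt)
Step 8: cell (2,3)='.' (+1 fires, +2 burnt)
Step 9: cell (2,3)='.' (+0 fires, +1 burnt)
  fire out at step 9

3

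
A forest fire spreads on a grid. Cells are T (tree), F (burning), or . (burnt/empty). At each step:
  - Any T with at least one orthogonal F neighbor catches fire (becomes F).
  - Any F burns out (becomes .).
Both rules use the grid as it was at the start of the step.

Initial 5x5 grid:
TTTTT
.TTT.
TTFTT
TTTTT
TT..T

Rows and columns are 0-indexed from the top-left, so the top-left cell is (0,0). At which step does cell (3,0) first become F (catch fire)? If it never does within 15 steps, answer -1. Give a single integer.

Step 1: cell (3,0)='T' (+4 fires, +1 burnt)
Step 2: cell (3,0)='T' (+7 fires, +4 burnt)
Step 3: cell (3,0)='F' (+5 fires, +7 burnt)
  -> target ignites at step 3
Step 4: cell (3,0)='.' (+4 fires, +5 burnt)
Step 5: cell (3,0)='.' (+0 fires, +4 burnt)
  fire out at step 5

3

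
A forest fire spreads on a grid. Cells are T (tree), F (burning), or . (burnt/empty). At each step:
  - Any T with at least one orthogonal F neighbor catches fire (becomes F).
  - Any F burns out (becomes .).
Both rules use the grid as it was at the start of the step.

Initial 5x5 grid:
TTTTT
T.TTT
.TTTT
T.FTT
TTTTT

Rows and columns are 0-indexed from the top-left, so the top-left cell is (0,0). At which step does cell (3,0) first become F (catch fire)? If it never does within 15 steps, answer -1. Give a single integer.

Step 1: cell (3,0)='T' (+3 fires, +1 burnt)
Step 2: cell (3,0)='T' (+6 fires, +3 burnt)
Step 3: cell (3,0)='T' (+5 fires, +6 burnt)
Step 4: cell (3,0)='F' (+4 fires, +5 burnt)
  -> target ignites at step 4
Step 5: cell (3,0)='.' (+2 fires, +4 burnt)
Step 6: cell (3,0)='.' (+1 fires, +2 burnt)
Step 7: cell (3,0)='.' (+0 fires, +1 burnt)
  fire out at step 7

4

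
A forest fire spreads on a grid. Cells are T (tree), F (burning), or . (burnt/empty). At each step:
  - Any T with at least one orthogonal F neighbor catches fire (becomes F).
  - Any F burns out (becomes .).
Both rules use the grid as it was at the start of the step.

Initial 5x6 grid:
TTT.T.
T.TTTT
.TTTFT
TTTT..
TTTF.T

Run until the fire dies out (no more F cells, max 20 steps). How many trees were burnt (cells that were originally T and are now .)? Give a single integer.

Answer: 20

Derivation:
Step 1: +5 fires, +2 burnt (F count now 5)
Step 2: +6 fires, +5 burnt (F count now 6)
Step 3: +4 fires, +6 burnt (F count now 4)
Step 4: +2 fires, +4 burnt (F count now 2)
Step 5: +1 fires, +2 burnt (F count now 1)
Step 6: +1 fires, +1 burnt (F count now 1)
Step 7: +1 fires, +1 burnt (F count now 1)
Step 8: +0 fires, +1 burnt (F count now 0)
Fire out after step 8
Initially T: 21, now '.': 29
Total burnt (originally-T cells now '.'): 20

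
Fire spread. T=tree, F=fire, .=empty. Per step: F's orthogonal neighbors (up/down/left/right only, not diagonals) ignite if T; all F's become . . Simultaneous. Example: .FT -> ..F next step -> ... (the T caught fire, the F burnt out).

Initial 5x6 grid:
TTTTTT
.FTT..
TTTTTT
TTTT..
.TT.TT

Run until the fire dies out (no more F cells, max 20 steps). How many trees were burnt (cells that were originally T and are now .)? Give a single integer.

Step 1: +3 fires, +1 burnt (F count now 3)
Step 2: +6 fires, +3 burnt (F count now 6)
Step 3: +5 fires, +6 burnt (F count now 5)
Step 4: +4 fires, +5 burnt (F count now 4)
Step 5: +2 fires, +4 burnt (F count now 2)
Step 6: +0 fires, +2 burnt (F count now 0)
Fire out after step 6
Initially T: 22, now '.': 28
Total burnt (originally-T cells now '.'): 20

Answer: 20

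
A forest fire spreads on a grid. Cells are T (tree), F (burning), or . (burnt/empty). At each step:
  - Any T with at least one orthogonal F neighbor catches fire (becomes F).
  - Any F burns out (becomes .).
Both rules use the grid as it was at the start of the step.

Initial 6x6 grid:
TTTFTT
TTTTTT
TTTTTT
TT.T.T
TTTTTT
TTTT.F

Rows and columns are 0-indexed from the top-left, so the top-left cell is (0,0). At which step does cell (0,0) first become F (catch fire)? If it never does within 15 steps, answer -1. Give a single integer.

Step 1: cell (0,0)='T' (+4 fires, +2 burnt)
Step 2: cell (0,0)='T' (+7 fires, +4 burnt)
Step 3: cell (0,0)='F' (+8 fires, +7 burnt)
  -> target ignites at step 3
Step 4: cell (0,0)='.' (+4 fires, +8 burnt)
Step 5: cell (0,0)='.' (+4 fires, +4 burnt)
Step 6: cell (0,0)='.' (+3 fires, +4 burnt)
Step 7: cell (0,0)='.' (+1 fires, +3 burnt)
Step 8: cell (0,0)='.' (+0 fires, +1 burnt)
  fire out at step 8

3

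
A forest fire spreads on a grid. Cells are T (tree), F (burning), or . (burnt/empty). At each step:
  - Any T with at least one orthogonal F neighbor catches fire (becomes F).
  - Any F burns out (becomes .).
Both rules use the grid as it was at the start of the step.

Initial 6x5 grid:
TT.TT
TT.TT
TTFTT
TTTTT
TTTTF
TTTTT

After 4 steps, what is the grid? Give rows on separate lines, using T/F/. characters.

Step 1: 6 trees catch fire, 2 burn out
  TT.TT
  TT.TT
  TF.FT
  TTFTF
  TTTF.
  TTTTF
Step 2: 8 trees catch fire, 6 burn out
  TT.TT
  TF.FT
  F...F
  TF.F.
  TTF..
  TTTF.
Step 3: 7 trees catch fire, 8 burn out
  TF.FT
  F...F
  .....
  F....
  TF...
  TTF..
Step 4: 4 trees catch fire, 7 burn out
  F...F
  .....
  .....
  .....
  F....
  TF...

F...F
.....
.....
.....
F....
TF...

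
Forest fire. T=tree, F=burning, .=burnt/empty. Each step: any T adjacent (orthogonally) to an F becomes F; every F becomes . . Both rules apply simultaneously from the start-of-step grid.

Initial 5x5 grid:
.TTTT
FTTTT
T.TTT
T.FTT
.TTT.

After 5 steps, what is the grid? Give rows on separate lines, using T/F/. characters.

Step 1: 5 trees catch fire, 2 burn out
  .TTTT
  .FTTT
  F.FTT
  T..FT
  .TFT.
Step 2: 7 trees catch fire, 5 burn out
  .FTTT
  ..FTT
  ...FT
  F...F
  .F.F.
Step 3: 3 trees catch fire, 7 burn out
  ..FTT
  ...FT
  ....F
  .....
  .....
Step 4: 2 trees catch fire, 3 burn out
  ...FT
  ....F
  .....
  .....
  .....
Step 5: 1 trees catch fire, 2 burn out
  ....F
  .....
  .....
  .....
  .....

....F
.....
.....
.....
.....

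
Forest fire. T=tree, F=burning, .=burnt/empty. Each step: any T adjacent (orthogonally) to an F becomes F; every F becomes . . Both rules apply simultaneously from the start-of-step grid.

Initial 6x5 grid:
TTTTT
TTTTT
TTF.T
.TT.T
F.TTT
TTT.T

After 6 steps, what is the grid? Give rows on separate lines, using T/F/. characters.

Step 1: 4 trees catch fire, 2 burn out
  TTTTT
  TTFTT
  TF..T
  .TF.T
  ..TTT
  FTT.T
Step 2: 7 trees catch fire, 4 burn out
  TTFTT
  TF.FT
  F...T
  .F..T
  ..FTT
  .FT.T
Step 3: 6 trees catch fire, 7 burn out
  TF.FT
  F...F
  ....T
  ....T
  ...FT
  ..F.T
Step 4: 4 trees catch fire, 6 burn out
  F...F
  .....
  ....F
  ....T
  ....F
  ....T
Step 5: 2 trees catch fire, 4 burn out
  .....
  .....
  .....
  ....F
  .....
  ....F
Step 6: 0 trees catch fire, 2 burn out
  .....
  .....
  .....
  .....
  .....
  .....

.....
.....
.....
.....
.....
.....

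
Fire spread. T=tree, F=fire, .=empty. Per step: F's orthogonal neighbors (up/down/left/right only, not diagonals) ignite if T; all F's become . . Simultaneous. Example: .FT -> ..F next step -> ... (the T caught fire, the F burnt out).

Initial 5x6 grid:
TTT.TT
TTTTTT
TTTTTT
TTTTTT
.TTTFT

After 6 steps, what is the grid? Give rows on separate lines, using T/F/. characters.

Step 1: 3 trees catch fire, 1 burn out
  TTT.TT
  TTTTTT
  TTTTTT
  TTTTFT
  .TTF.F
Step 2: 4 trees catch fire, 3 burn out
  TTT.TT
  TTTTTT
  TTTTFT
  TTTF.F
  .TF...
Step 3: 5 trees catch fire, 4 burn out
  TTT.TT
  TTTTFT
  TTTF.F
  TTF...
  .F....
Step 4: 5 trees catch fire, 5 burn out
  TTT.FT
  TTTF.F
  TTF...
  TF....
  ......
Step 5: 4 trees catch fire, 5 burn out
  TTT..F
  TTF...
  TF....
  F.....
  ......
Step 6: 3 trees catch fire, 4 burn out
  TTF...
  TF....
  F.....
  ......
  ......

TTF...
TF....
F.....
......
......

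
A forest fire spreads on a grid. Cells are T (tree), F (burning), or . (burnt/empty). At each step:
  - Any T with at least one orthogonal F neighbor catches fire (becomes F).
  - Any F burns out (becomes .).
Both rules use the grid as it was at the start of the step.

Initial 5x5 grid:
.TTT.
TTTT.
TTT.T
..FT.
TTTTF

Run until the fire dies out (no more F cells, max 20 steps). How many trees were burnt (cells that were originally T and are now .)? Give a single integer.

Step 1: +4 fires, +2 burnt (F count now 4)
Step 2: +3 fires, +4 burnt (F count now 3)
Step 3: +5 fires, +3 burnt (F count now 5)
Step 4: +3 fires, +5 burnt (F count now 3)
Step 5: +0 fires, +3 burnt (F count now 0)
Fire out after step 5
Initially T: 16, now '.': 24
Total burnt (originally-T cells now '.'): 15

Answer: 15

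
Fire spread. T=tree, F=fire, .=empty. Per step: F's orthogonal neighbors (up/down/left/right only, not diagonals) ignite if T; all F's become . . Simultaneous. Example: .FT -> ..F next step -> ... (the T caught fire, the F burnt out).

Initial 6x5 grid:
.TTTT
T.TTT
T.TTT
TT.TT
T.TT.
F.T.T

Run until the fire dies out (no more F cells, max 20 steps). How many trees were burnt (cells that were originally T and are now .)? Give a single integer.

Answer: 5

Derivation:
Step 1: +1 fires, +1 burnt (F count now 1)
Step 2: +1 fires, +1 burnt (F count now 1)
Step 3: +2 fires, +1 burnt (F count now 2)
Step 4: +1 fires, +2 burnt (F count now 1)
Step 5: +0 fires, +1 burnt (F count now 0)
Fire out after step 5
Initially T: 21, now '.': 14
Total burnt (originally-T cells now '.'): 5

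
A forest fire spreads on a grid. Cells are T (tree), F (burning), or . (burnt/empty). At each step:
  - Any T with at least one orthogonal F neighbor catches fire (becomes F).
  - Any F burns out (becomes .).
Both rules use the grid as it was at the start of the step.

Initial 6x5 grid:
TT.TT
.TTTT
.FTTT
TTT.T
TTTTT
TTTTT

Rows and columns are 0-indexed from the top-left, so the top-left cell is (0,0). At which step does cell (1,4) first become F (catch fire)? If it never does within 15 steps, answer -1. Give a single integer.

Step 1: cell (1,4)='T' (+3 fires, +1 burnt)
Step 2: cell (1,4)='T' (+6 fires, +3 burnt)
Step 3: cell (1,4)='T' (+6 fires, +6 burnt)
Step 4: cell (1,4)='F' (+6 fires, +6 burnt)
  -> target ignites at step 4
Step 5: cell (1,4)='.' (+3 fires, +6 burnt)
Step 6: cell (1,4)='.' (+1 fires, +3 burnt)
Step 7: cell (1,4)='.' (+0 fires, +1 burnt)
  fire out at step 7

4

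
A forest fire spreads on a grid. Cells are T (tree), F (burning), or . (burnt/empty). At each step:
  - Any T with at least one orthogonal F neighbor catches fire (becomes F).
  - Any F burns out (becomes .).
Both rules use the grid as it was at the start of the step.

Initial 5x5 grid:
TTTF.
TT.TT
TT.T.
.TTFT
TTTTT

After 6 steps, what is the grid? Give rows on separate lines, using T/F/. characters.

Step 1: 6 trees catch fire, 2 burn out
  TTF..
  TT.FT
  TT.F.
  .TF.F
  TTTFT
Step 2: 5 trees catch fire, 6 burn out
  TF...
  TT..F
  TT...
  .F...
  TTF.F
Step 3: 4 trees catch fire, 5 burn out
  F....
  TF...
  TF...
  .....
  TF...
Step 4: 3 trees catch fire, 4 burn out
  .....
  F....
  F....
  .....
  F....
Step 5: 0 trees catch fire, 3 burn out
  .....
  .....
  .....
  .....
  .....
Step 6: 0 trees catch fire, 0 burn out
  .....
  .....
  .....
  .....
  .....

.....
.....
.....
.....
.....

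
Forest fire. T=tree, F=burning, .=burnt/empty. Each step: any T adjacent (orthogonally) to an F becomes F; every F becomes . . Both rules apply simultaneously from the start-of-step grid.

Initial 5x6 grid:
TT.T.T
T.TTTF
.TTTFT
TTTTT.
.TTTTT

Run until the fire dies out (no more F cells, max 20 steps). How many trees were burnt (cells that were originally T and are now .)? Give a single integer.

Step 1: +5 fires, +2 burnt (F count now 5)
Step 2: +4 fires, +5 burnt (F count now 4)
Step 3: +6 fires, +4 burnt (F count now 6)
Step 4: +2 fires, +6 burnt (F count now 2)
Step 5: +2 fires, +2 burnt (F count now 2)
Step 6: +0 fires, +2 burnt (F count now 0)
Fire out after step 6
Initially T: 22, now '.': 27
Total burnt (originally-T cells now '.'): 19

Answer: 19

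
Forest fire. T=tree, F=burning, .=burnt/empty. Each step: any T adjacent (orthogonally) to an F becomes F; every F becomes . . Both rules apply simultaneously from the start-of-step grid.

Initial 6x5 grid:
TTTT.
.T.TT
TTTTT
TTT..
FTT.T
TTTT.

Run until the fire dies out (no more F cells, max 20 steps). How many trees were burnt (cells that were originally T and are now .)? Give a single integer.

Answer: 21

Derivation:
Step 1: +3 fires, +1 burnt (F count now 3)
Step 2: +4 fires, +3 burnt (F count now 4)
Step 3: +3 fires, +4 burnt (F count now 3)
Step 4: +3 fires, +3 burnt (F count now 3)
Step 5: +2 fires, +3 burnt (F count now 2)
Step 6: +4 fires, +2 burnt (F count now 4)
Step 7: +2 fires, +4 burnt (F count now 2)
Step 8: +0 fires, +2 burnt (F count now 0)
Fire out after step 8
Initially T: 22, now '.': 29
Total burnt (originally-T cells now '.'): 21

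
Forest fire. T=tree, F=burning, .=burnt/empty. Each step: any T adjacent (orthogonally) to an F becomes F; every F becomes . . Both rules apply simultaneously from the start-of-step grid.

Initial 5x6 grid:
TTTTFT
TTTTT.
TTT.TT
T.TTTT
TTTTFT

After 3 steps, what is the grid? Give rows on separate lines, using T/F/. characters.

Step 1: 6 trees catch fire, 2 burn out
  TTTF.F
  TTTTF.
  TTT.TT
  T.TTFT
  TTTF.F
Step 2: 6 trees catch fire, 6 burn out
  TTF...
  TTTF..
  TTT.FT
  T.TF.F
  TTF...
Step 3: 5 trees catch fire, 6 burn out
  TF....
  TTF...
  TTT..F
  T.F...
  TF....

TF....
TTF...
TTT..F
T.F...
TF....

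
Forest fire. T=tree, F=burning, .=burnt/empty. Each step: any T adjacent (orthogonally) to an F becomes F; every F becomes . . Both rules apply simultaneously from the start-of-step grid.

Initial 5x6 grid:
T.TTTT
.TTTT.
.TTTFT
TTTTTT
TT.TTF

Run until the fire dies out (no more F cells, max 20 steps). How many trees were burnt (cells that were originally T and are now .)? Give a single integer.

Answer: 22

Derivation:
Step 1: +6 fires, +2 burnt (F count now 6)
Step 2: +5 fires, +6 burnt (F count now 5)
Step 3: +5 fires, +5 burnt (F count now 5)
Step 4: +3 fires, +5 burnt (F count now 3)
Step 5: +2 fires, +3 burnt (F count now 2)
Step 6: +1 fires, +2 burnt (F count now 1)
Step 7: +0 fires, +1 burnt (F count now 0)
Fire out after step 7
Initially T: 23, now '.': 29
Total burnt (originally-T cells now '.'): 22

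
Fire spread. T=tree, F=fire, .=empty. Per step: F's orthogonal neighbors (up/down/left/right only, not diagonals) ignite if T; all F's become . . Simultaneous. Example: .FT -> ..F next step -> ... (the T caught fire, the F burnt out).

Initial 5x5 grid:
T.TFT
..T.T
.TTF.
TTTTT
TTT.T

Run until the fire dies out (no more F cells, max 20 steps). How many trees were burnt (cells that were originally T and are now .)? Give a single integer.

Step 1: +4 fires, +2 burnt (F count now 4)
Step 2: +5 fires, +4 burnt (F count now 5)
Step 3: +3 fires, +5 burnt (F count now 3)
Step 4: +2 fires, +3 burnt (F count now 2)
Step 5: +1 fires, +2 burnt (F count now 1)
Step 6: +0 fires, +1 burnt (F count now 0)
Fire out after step 6
Initially T: 16, now '.': 24
Total burnt (originally-T cells now '.'): 15

Answer: 15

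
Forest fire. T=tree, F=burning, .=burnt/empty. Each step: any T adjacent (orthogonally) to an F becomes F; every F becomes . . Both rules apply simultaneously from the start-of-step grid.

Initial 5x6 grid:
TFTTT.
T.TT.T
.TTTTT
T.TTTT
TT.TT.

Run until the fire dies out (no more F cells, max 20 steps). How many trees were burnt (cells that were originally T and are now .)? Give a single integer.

Step 1: +2 fires, +1 burnt (F count now 2)
Step 2: +3 fires, +2 burnt (F count now 3)
Step 3: +3 fires, +3 burnt (F count now 3)
Step 4: +3 fires, +3 burnt (F count now 3)
Step 5: +2 fires, +3 burnt (F count now 2)
Step 6: +3 fires, +2 burnt (F count now 3)
Step 7: +3 fires, +3 burnt (F count now 3)
Step 8: +0 fires, +3 burnt (F count now 0)
Fire out after step 8
Initially T: 22, now '.': 27
Total burnt (originally-T cells now '.'): 19

Answer: 19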